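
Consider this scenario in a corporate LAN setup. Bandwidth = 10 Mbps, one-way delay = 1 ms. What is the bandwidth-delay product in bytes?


Given: bandwidth = 10 Mbps, delay = 1 ms
BDP in bits = 10 * 10^6 * 1 / 1000
BDP in bits = 10000
BDP in bytes = 10000 / 8 = 1250

1250


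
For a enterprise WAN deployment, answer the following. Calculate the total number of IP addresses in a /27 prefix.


Given: CIDR prefix /27
Host bits = 32 - 27 = 5
Total addresses = 2^5 = 32

32


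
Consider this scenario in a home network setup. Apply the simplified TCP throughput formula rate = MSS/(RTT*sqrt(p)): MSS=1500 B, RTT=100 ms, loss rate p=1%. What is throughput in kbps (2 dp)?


Given: MSS = 1500 bytes, RTT = 100 ms, loss = 1%
RTT in seconds = 100 / 1000 = 0.1
Loss rate = 1% = 0.01
sqrt(loss) = sqrt(0.01) = 0.1
Throughput (bytes/s) = 1500 / (0.1 * 0.1) = 150000.0000
Throughput (kbps) = 150000.0000 * 8 / 1000 = 1200.000000 -> 1200.00 kbps (2 dp)

1200.00


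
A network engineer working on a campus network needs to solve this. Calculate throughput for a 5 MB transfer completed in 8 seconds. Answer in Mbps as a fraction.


Given: file = 5 MB, time = 8 s
File in Mb = 5 * 8 = 40 Mb
Throughput = 40 / 8 Mbps
Throughput = 5 Mbps

5


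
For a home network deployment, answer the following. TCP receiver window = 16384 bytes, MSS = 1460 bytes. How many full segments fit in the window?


Given: RWND = 16384 bytes, MSS = 1460 bytes
Full segments = floor(RWND / MSS)
Full segments = floor(16384 / 1460)
Full segments = floor(11.2219) = 11

11


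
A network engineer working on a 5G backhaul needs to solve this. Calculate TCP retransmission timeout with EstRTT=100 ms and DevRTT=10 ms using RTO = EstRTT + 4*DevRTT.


Given: EstRTT = 100 ms, DevRTT = 10 ms
Timeout = EstRTT + 4 * DevRTT
4 * DevRTT = 4 * 10 = 40
Timeout = 100 + 40 = 140 ms

140


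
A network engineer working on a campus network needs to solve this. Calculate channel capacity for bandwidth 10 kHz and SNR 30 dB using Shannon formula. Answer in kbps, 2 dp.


Given: B = 10 kHz, SNR = 30 dB
SNR linear = 10^(30/10) = 1000
1 + SNR = 1001
log2(1001) = 9.9672262588
C = 10 * 1000 * 9.9672262588 = 99672.2626 bps
C = 99.672263 kbps -> 99.67 kbps (2 dp)

99.67


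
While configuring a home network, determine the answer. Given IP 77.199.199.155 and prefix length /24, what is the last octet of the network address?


Given: IP = 77.199.199.155, prefix = /24
Subnet mask = 255.255.255.0
Last octet of IP: 155
Last octet of mask: 0
Network last octet = 155 AND 0 = 0

0


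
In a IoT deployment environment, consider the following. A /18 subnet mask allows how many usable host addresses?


Given: subnet mask /18
Host bits = 32 - 18 = 14
Total addresses = 2^14 = 16384
Usable hosts = 16384 - 2 (network + broadcast) = 16382

16382


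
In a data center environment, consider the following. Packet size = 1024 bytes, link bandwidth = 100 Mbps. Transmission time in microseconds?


Given: packet = 1024 bytes, bandwidth = 100 Mbps
Packet in bits = 1024 * 8 = 8192 bits
Bandwidth = 100 * 10^6 = 100000000 bps
Time = 8192 / 100000000 seconds
Time in us = 8192 * 10^6 / 100000000 = 81.92

81.92


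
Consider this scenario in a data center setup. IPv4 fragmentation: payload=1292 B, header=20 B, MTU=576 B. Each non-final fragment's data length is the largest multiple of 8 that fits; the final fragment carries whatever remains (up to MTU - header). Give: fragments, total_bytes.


Max data per non-final fragment = floor((MTU - header)/8)*8 = floor((576 - 20)/8)*8 = floor(556/8)*8 = 552 B
Final fragment needs no 8-byte alignment: it can carry up to MTU - header = 556 B
Non-final fragments needed = ceil((payload - 556) / 552) = ceil(736/552) = ceil(1.3333) = 2
Number of fragments = 2 + 1 = 3
Fragment sizes (data): 2 * 552 B + 188 B (last, 188 <= 556 OK)
Total bytes sent = payload + n_frags * header = 1292 + 3*20 = 1292 + 60 = 1352 B

3, 1352


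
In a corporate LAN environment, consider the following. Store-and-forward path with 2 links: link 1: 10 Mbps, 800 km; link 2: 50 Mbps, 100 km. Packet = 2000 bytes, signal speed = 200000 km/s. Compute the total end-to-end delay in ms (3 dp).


Packet = 2000 bytes = 16000 bits. Store-and-forward: sum (t_trans + t_prop) per link.
Link 1: t_trans = 16000/(10*10^6) s = 1.6000 ms; t_prop = 800/200000 s = 4.0000 ms; subtotal = 5.6000 ms
Link 2: t_trans = 16000/(50*10^6) s = 0.3200 ms; t_prop = 100/200000 s = 0.5000 ms; subtotal = 0.8200 ms
End-to-end = 5.6000 + 0.8200 = 6.4200 ms -> 6.420 ms (3 dp)

6.420


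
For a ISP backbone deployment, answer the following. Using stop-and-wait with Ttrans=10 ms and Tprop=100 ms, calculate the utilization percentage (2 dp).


Given: Ttrans = 10 ms, Tprop = 100 ms
RTT = 2 * Tprop = 2 * 100 = 200 ms
U = Ttrans / (Ttrans + RTT)
U = 10 / (10 + 200)
U = 10 / 210 = 0.047619
U% = 4.76%

4.76


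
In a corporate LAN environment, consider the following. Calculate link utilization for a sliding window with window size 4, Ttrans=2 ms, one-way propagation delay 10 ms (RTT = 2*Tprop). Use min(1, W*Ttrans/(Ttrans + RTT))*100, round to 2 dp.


Given: W = 4, Ttrans = 2 ms, RTT = 20 ms (= 2 * Tprop, Tprop = 10 ms)
Cycle time = Ttrans + RTT = 2 + 20 = 22 ms (first packet sent until its ACK returns)
W * Ttrans = 4 * 2 = 8 ms of sending per cycle
W * Ttrans / (Ttrans + RTT) = 8 / 22 = 0.363636
U = min(1, 0.363636) = 0.363636
U% = 36.36%

36.36


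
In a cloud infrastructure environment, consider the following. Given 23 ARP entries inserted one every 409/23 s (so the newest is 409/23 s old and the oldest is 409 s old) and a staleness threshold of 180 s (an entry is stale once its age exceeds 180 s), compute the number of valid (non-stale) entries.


Ages are k * 409/23 s for k = 1..23 (spacing = 17.7826 s).
Entry k is valid iff k * 409/23 <= 180 iff k <= 23 * 180 / 409 = 10.1222
n_valid = floor(10.1222) = 10
(n_stale = 23 - 10 = 13)

10


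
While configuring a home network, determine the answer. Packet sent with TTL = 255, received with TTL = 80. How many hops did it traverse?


Given: initial TTL = 255, received TTL = 80
Hops = initial TTL - received TTL
Hops = 255 - 80 = 175

175


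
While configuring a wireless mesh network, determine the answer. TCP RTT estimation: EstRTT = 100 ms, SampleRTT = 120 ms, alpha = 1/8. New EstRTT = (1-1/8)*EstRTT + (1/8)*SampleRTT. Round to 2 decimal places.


Given: EstRTT = 100 ms, SampleRTT = 120 ms, alpha = 1/8
New EstRTT = (1 - alpha) * EstRTT + alpha * SampleRTT
(7/8) * 100 = 87.5
(1/8) * 120 = 15
New EstRTT = 87.5 + 15 = 102.5 ms -> 102.50 ms (2 dp)

102.50


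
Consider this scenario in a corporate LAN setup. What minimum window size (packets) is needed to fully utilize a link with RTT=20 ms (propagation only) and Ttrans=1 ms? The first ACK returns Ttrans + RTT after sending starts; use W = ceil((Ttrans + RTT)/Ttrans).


Given: Ttrans = 1 ms, RTT = 20 ms (= 2 * Tprop, Tprop = 10 ms)
Time until first ACK returns = Ttrans + RTT = 1 + 20 = 21 ms
Need W * Ttrans >= Ttrans + RTT  ->  W >= (Ttrans + RTT) / Ttrans
(Ttrans + RTT) / Ttrans = 21 / 1 = 21
W_min = ceil(21) = 21

21


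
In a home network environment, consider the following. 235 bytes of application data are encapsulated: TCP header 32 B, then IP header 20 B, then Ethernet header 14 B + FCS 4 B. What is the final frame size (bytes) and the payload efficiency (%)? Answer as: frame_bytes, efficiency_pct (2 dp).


TCP segment = 235 + 32 = 267 B
IP packet = 267 + 20 = 287 B
Ethernet frame = 287 + 14 + 4 = 305 B
Efficiency = app / frame = 235 / 305 = 0.770492 = 77.0492% -> 77.05% (2 dp)

305, 77.05


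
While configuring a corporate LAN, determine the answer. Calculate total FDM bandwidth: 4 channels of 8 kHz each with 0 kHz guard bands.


Given: 4 channels, 8 kHz each, guard = 0 kHz
Channel bandwidth = 4 * 8 = 32 kHz
Guard bands = 3 gaps * 0 kHz = 0 kHz
Total = 32 + 0 = 32 kHz

32


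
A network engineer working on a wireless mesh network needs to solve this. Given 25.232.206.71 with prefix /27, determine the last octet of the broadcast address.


Given: IP = 25.232.206.71, prefix = /27
Host bits = 32 - 27 = 5
Network last octet = 71 AND mask = 64
Host part size = 2^5 - 1 = 31
Broadcast last octet = 64 OR 31 = 95

95


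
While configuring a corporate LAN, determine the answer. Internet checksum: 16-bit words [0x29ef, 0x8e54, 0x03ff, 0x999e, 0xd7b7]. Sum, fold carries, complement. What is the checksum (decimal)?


Given words: [0x29ef, 0x8e54, 0x03ff, 0x999e, 0xd7b7]
Step 1: Sum all words
Raw sum = 10735 + 36436 + 1023 + 39326 + 55223 = 142743
Step 2: Fold carry: (11671 + 2) = 11673
One's complement = ~11673 & 0xFFFF = 53862

53862


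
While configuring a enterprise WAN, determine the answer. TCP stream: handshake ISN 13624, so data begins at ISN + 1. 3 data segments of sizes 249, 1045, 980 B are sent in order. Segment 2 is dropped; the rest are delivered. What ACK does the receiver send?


SYN uses sequence number 13624; first data byte = ISN + 1 = 13625.
Segment 1: SEQ = 13625, len = 249 B, covers [13625, 13873]
Segment 2: SEQ = 13874, len = 1045 B, covers [13874, 14918] [LOST]
Segment 3: SEQ = 14919, len = 980 B, covers [14919, 15898]
In-order data received: bytes [13625, 13873] (segments 1..1).
Segment 2 missing -> gap begins at byte 13874; later segments buffered out of order.
Cumulative ACK = next expected in-order byte = 13625 + 249 = 13874

13874


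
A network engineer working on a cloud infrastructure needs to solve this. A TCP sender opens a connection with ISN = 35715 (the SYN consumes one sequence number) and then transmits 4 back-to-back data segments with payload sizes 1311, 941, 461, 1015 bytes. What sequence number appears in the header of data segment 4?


The SYN occupies sequence number ISN = 35715, so the first data byte is ISN + 1 = 35716.
SEQ of data segment i = (ISN + 1) + sum of payload sizes of segments 1..i-1.
Segment 1: SEQ = 35716, payload = 1311 bytes
Segment 2: SEQ = 37027, payload = 941 bytes
Segment 3: SEQ = 37968, payload = 461 bytes
Segment 4: SEQ = 38429, payload = 1015 bytes
SEQ of segment 4 = 35716 + 1311 + 941 + 461 = 38429

38429


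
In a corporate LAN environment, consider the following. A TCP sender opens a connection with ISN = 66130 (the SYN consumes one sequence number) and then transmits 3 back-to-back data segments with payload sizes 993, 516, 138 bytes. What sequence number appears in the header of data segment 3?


The SYN occupies sequence number ISN = 66130, so the first data byte is ISN + 1 = 66131.
SEQ of data segment i = (ISN + 1) + sum of payload sizes of segments 1..i-1.
Segment 1: SEQ = 66131, payload = 993 bytes
Segment 2: SEQ = 67124, payload = 516 bytes
Segment 3: SEQ = 67640, payload = 138 bytes
SEQ of segment 3 = 66131 + 993 + 516 = 67640

67640


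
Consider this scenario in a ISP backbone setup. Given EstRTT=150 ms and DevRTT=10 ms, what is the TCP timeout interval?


Given: EstRTT = 150 ms, DevRTT = 10 ms
Timeout = EstRTT + 4 * DevRTT
4 * DevRTT = 4 * 10 = 40
Timeout = 150 + 40 = 190 ms

190


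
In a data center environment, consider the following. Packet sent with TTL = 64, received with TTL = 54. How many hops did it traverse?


Given: initial TTL = 64, received TTL = 54
Hops = initial TTL - received TTL
Hops = 64 - 54 = 10

10


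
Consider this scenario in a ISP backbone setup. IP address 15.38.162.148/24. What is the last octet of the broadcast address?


Given: IP = 15.38.162.148, prefix = /24
Host bits = 32 - 24 = 8
Network last octet = 148 AND mask = 0
Host part size = 2^8 - 1 = 255
Broadcast last octet = 0 OR 255 = 255

255


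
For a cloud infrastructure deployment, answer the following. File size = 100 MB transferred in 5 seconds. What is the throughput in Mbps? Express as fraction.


Given: file = 100 MB, time = 5 s
File in Mb = 100 * 8 = 800 Mb
Throughput = 800 / 5 Mbps
Throughput = 160 Mbps

160


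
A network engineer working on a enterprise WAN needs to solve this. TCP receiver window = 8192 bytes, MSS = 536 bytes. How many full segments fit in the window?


Given: RWND = 8192 bytes, MSS = 536 bytes
Full segments = floor(RWND / MSS)
Full segments = floor(8192 / 536)
Full segments = floor(15.2836) = 15

15


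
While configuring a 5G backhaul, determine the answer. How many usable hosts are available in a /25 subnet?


Given: subnet mask /25
Host bits = 32 - 25 = 7
Total addresses = 2^7 = 128
Usable hosts = 128 - 2 (network + broadcast) = 126

126


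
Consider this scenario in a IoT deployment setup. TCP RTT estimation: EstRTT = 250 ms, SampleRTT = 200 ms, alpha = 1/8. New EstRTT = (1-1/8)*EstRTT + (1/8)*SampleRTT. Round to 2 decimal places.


Given: EstRTT = 250 ms, SampleRTT = 200 ms, alpha = 1/8
New EstRTT = (1 - alpha) * EstRTT + alpha * SampleRTT
(7/8) * 250 = 218.75
(1/8) * 200 = 25
New EstRTT = 218.75 + 25 = 243.75 ms -> 243.75 ms (2 dp)

243.75


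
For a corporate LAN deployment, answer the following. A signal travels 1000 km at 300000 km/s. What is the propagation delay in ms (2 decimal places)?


Given: distance = 1000 km, speed = 300000 km/s
Delay = distance / speed = 1000 / 300000 seconds
Delay in ms = 1000 * 1000 / 300000
Delay = 3.3333 ms
Rounded to 2 dp = 3.33 ms

3.33


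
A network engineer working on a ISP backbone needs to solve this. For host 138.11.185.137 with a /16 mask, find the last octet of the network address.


Given: IP = 138.11.185.137, prefix = /16
Subnet mask = 255.255.0.0
Last octet of IP: 137
Last octet of mask: 0
Network last octet = 137 AND 0 = 0

0


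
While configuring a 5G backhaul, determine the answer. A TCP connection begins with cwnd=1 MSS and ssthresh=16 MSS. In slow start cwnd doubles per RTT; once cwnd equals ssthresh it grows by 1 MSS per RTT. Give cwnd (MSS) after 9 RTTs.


RTT 0: cwnd = 1 MSS (initial)
RTT 1: cwnd = 2 MSS (slow start, doubled)
RTT 2: cwnd = 4 MSS (slow start, doubled)
RTT 3: cwnd = 8 MSS (slow start, doubled)
RTT 4: cwnd = 16 MSS (slow start, doubled)
RTT 5: cwnd = 17 MSS (congestion avoidance, +1)
RTT 6: cwnd = 18 MSS (congestion avoidance, +1)
RTT 7: cwnd = 19 MSS (congestion avoidance, +1)
RTT 8: cwnd = 20 MSS (congestion avoidance, +1)
RTT 9: cwnd = 21 MSS (congestion avoidance, +1)

21


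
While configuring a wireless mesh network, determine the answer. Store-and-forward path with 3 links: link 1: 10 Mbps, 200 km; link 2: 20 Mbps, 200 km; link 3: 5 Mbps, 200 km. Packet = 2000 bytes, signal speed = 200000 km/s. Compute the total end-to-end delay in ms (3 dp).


Packet = 2000 bytes = 16000 bits. Store-and-forward: sum (t_trans + t_prop) per link.
Link 1: t_trans = 16000/(10*10^6) s = 1.6000 ms; t_prop = 200/200000 s = 1.0000 ms; subtotal = 2.6000 ms
Link 2: t_trans = 16000/(20*10^6) s = 0.8000 ms; t_prop = 200/200000 s = 1.0000 ms; subtotal = 1.8000 ms
Link 3: t_trans = 16000/(5*10^6) s = 3.2000 ms; t_prop = 200/200000 s = 1.0000 ms; subtotal = 4.2000 ms
End-to-end = 2.6000 + 1.8000 + 4.2000 = 8.6000 ms -> 8.600 ms (3 dp)

8.600


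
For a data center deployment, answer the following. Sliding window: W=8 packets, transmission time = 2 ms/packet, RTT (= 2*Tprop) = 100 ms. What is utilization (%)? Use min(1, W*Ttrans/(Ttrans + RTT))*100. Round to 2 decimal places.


Given: W = 8, Ttrans = 2 ms, RTT = 100 ms (= 2 * Tprop, Tprop = 50 ms)
Cycle time = Ttrans + RTT = 2 + 100 = 102 ms (first packet sent until its ACK returns)
W * Ttrans = 8 * 2 = 16 ms of sending per cycle
W * Ttrans / (Ttrans + RTT) = 16 / 102 = 0.156863
U = min(1, 0.156863) = 0.156863
U% = 15.69%

15.69


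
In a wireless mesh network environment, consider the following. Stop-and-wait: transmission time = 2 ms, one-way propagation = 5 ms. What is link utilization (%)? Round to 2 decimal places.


Given: Ttrans = 2 ms, Tprop = 5 ms
RTT = 2 * Tprop = 2 * 5 = 10 ms
U = Ttrans / (Ttrans + RTT)
U = 2 / (2 + 10)
U = 2 / 12 = 0.166667
U% = 16.67%

16.67


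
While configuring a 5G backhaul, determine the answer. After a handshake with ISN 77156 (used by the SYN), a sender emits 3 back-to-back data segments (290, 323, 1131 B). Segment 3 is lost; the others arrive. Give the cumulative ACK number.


SYN uses sequence number 77156; first data byte = ISN + 1 = 77157.
Segment 1: SEQ = 77157, len = 290 B, covers [77157, 77446]
Segment 2: SEQ = 77447, len = 323 B, covers [77447, 77769]
Segment 3: SEQ = 77770, len = 1131 B, covers [77770, 78900] [LOST]
In-order data received: bytes [77157, 77769] (segments 1..2).
Segment 3 missing -> gap begins at byte 77770.
Cumulative ACK = next expected in-order byte = 77157 + 290 + 323 = 77770

77770


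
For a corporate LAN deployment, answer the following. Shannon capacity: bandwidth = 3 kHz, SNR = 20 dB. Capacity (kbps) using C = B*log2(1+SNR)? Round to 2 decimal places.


Given: B = 3 kHz, SNR = 20 dB
SNR linear = 10^(20/10) = 100
1 + SNR = 101
log2(101) = 6.6582114828
C = 3 * 1000 * 6.6582114828 = 19974.6344 bps
C = 19.974634 kbps -> 19.97 kbps (2 dp)

19.97


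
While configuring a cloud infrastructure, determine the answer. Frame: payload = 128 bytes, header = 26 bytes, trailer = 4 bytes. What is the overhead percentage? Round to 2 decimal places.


Given: payload = 128 B, header = 26 B, trailer = 4 B
Overhead bytes = header + trailer = 26 + 4 = 30
Total frame = payload + overhead = 128 + 30 = 158
Overhead % = 30 / 158 * 100 = 18.9873% -> 18.99% (2 dp)

18.99


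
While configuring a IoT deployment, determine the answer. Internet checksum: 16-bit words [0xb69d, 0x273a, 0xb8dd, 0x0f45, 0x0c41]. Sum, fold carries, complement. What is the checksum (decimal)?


Given words: [0xb69d, 0x273a, 0xb8dd, 0x0f45, 0x0c41]
Step 1: Sum all words
Raw sum = 46749 + 10042 + 47325 + 3909 + 3137 = 111162
Step 2: Fold carry: (45626 + 1) = 45627
One's complement = ~45627 & 0xFFFF = 19908

19908


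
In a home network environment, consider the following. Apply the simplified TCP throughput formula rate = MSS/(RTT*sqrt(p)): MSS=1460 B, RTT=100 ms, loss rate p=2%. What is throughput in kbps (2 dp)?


Given: MSS = 1460 bytes, RTT = 100 ms, loss = 2%
RTT in seconds = 100 / 1000 = 0.1
Loss rate = 2% = 0.02
sqrt(loss) = sqrt(0.02) = 0.141421356237
Throughput (bytes/s) = 1460 / (0.1 * 0.141421356237) = 103237.5901
Throughput (kbps) = 103237.5901 * 8 / 1000 = 825.900720 -> 825.90 kbps (2 dp)

825.90


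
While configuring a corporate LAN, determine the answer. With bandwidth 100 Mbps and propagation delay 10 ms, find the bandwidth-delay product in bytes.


Given: bandwidth = 100 Mbps, delay = 10 ms
BDP in bits = 100 * 10^6 * 10 / 1000
BDP in bits = 1000000
BDP in bytes = 1000000 / 8 = 125000

125000


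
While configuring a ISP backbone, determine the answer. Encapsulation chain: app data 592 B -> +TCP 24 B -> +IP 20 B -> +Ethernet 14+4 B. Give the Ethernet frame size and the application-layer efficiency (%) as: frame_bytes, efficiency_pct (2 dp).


TCP segment = 592 + 24 = 616 B
IP packet = 616 + 20 = 636 B
Ethernet frame = 636 + 14 + 4 = 654 B
Efficiency = app / frame = 592 / 654 = 0.905199 = 90.5199% -> 90.52% (2 dp)

654, 90.52


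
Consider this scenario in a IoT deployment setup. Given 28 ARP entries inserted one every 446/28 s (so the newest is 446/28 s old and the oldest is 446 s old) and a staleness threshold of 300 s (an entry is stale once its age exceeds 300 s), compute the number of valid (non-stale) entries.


Ages are k * 446/28 s for k = 1..28 (spacing = 15.9286 s).
Entry k is valid iff k * 446/28 <= 300 iff k <= 28 * 300 / 446 = 18.8341
n_valid = floor(18.8341) = 18
(n_stale = 28 - 18 = 10)

18


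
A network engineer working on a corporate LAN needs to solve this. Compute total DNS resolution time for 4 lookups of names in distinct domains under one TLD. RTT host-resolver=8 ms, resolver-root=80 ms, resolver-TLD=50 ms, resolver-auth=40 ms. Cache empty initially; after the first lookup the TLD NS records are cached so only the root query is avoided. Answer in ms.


Lookup 1 (cold cache): local + root + TLD + auth = 8 + 80 + 50 + 40 = 178 ms
Lookups 2..4 (TLD NS cached -> skip root; new domain -> still ask TLD and auth): local + TLD + auth = 8 + 50 + 40 = 98 ms each
Remaining 3 lookups: 3 * 98 = 294 ms
Total = 178 + 294 = 472 ms

472


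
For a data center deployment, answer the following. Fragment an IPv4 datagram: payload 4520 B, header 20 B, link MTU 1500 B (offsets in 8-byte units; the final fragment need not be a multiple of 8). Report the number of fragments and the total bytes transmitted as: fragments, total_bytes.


Max data per non-final fragment = floor((MTU - header)/8)*8 = floor((1500 - 20)/8)*8 = floor(1480/8)*8 = 1480 B
Final fragment needs no 8-byte alignment: it can carry up to MTU - header = 1480 B
Non-final fragments needed = ceil((payload - 1480) / 1480) = ceil(3040/1480) = ceil(2.0541) = 3
Number of fragments = 3 + 1 = 4
Fragment sizes (data): 3 * 1480 B + 80 B (last, 80 <= 1480 OK)
Total bytes sent = payload + n_frags * header = 4520 + 4*20 = 4520 + 80 = 4600 B

4, 4600


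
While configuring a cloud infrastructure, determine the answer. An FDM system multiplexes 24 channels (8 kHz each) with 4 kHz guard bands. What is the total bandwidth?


Given: 24 channels, 8 kHz each, guard = 4 kHz
Channel bandwidth = 24 * 8 = 192 kHz
Guard bands = 23 gaps * 4 kHz = 92 kHz
Total = 192 + 92 = 284 kHz

284


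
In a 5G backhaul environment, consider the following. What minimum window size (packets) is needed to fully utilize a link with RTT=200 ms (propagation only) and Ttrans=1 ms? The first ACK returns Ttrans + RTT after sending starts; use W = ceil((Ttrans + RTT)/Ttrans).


Given: Ttrans = 1 ms, RTT = 200 ms (= 2 * Tprop, Tprop = 100 ms)
Time until first ACK returns = Ttrans + RTT = 1 + 200 = 201 ms
Need W * Ttrans >= Ttrans + RTT  ->  W >= (Ttrans + RTT) / Ttrans
(Ttrans + RTT) / Ttrans = 201 / 1 = 201
W_min = ceil(201) = 201

201


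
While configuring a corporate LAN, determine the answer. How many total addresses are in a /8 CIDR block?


Given: CIDR prefix /8
Host bits = 32 - 8 = 24
Total addresses = 2^24 = 16777216

16777216


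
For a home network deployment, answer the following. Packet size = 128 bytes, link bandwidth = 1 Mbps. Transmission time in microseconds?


Given: packet = 128 bytes, bandwidth = 1 Mbps
Packet in bits = 128 * 8 = 1024 bits
Bandwidth = 1 * 10^6 = 1000000 bps
Time = 1024 / 1000000 seconds
Time in us = 1024 * 10^6 / 1000000 = 1024

1024


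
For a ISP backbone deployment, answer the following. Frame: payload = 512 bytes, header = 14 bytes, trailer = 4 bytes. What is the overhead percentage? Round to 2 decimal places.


Given: payload = 512 B, header = 14 B, trailer = 4 B
Overhead bytes = header + trailer = 14 + 4 = 18
Total frame = payload + overhead = 512 + 18 = 530
Overhead % = 18 / 530 * 100 = 3.3962% -> 3.40% (2 dp)

3.40


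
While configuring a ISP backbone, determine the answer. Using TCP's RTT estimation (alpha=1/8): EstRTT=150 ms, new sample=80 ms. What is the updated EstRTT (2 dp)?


Given: EstRTT = 150 ms, SampleRTT = 80 ms, alpha = 1/8
New EstRTT = (1 - alpha) * EstRTT + alpha * SampleRTT
(7/8) * 150 = 131.25
(1/8) * 80 = 10
New EstRTT = 131.25 + 10 = 141.25 ms -> 141.25 ms (2 dp)

141.25


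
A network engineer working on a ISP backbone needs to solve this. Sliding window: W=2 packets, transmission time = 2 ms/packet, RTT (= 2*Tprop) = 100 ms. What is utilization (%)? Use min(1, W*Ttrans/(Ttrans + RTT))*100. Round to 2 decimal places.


Given: W = 2, Ttrans = 2 ms, RTT = 100 ms (= 2 * Tprop, Tprop = 50 ms)
Cycle time = Ttrans + RTT = 2 + 100 = 102 ms (first packet sent until its ACK returns)
W * Ttrans = 2 * 2 = 4 ms of sending per cycle
W * Ttrans / (Ttrans + RTT) = 4 / 102 = 0.039216
U = min(1, 0.039216) = 0.039216
U% = 3.92%

3.92


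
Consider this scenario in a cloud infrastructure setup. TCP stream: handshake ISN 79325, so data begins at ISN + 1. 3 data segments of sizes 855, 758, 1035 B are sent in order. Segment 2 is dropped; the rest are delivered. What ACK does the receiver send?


SYN uses sequence number 79325; first data byte = ISN + 1 = 79326.
Segment 1: SEQ = 79326, len = 855 B, covers [79326, 80180]
Segment 2: SEQ = 80181, len = 758 B, covers [80181, 80938] [LOST]
Segment 3: SEQ = 80939, len = 1035 B, covers [80939, 81973]
In-order data received: bytes [79326, 80180] (segments 1..1).
Segment 2 missing -> gap begins at byte 80181; later segments buffered out of order.
Cumulative ACK = next expected in-order byte = 79326 + 855 = 80181

80181


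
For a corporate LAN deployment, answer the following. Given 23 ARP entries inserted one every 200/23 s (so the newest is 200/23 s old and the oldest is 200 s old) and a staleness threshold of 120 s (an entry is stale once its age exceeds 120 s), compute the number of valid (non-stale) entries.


Ages are k * 200/23 s for k = 1..23 (spacing = 8.6957 s).
Entry k is valid iff k * 200/23 <= 120 iff k <= 23 * 120 / 200 = 13.8000
n_valid = floor(13.8000) = 13
(n_stale = 23 - 13 = 10)

13


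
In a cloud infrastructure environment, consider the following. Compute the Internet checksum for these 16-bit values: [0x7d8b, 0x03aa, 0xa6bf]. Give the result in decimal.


Given words: [0x7d8b, 0x03aa, 0xa6bf]
Step 1: Sum all words
Raw sum = 32139 + 938 + 42687 = 75764
Step 2: Fold carry: (10228 + 1) = 10229
One's complement = ~10229 & 0xFFFF = 55306

55306


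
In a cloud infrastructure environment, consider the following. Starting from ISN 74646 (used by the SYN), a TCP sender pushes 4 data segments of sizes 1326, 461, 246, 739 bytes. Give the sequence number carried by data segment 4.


The SYN occupies sequence number ISN = 74646, so the first data byte is ISN + 1 = 74647.
SEQ of data segment i = (ISN + 1) + sum of payload sizes of segments 1..i-1.
Segment 1: SEQ = 74647, payload = 1326 bytes
Segment 2: SEQ = 75973, payload = 461 bytes
Segment 3: SEQ = 76434, payload = 246 bytes
Segment 4: SEQ = 76680, payload = 739 bytes
SEQ of segment 4 = 74647 + 1326 + 461 + 246 = 76680

76680


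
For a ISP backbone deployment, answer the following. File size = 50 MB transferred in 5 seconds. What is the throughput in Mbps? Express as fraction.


Given: file = 50 MB, time = 5 s
File in Mb = 50 * 8 = 400 Mb
Throughput = 400 / 5 Mbps
Throughput = 80 Mbps

80


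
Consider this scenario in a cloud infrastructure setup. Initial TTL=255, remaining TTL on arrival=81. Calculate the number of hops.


Given: initial TTL = 255, received TTL = 81
Hops = initial TTL - received TTL
Hops = 255 - 81 = 174

174


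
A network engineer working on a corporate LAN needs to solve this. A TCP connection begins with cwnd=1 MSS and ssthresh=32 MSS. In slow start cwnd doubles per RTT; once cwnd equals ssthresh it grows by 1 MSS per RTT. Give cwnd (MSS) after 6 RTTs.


RTT 0: cwnd = 1 MSS (initial)
RTT 1: cwnd = 2 MSS (slow start, doubled)
RTT 2: cwnd = 4 MSS (slow start, doubled)
RTT 3: cwnd = 8 MSS (slow start, doubled)
RTT 4: cwnd = 16 MSS (slow start, doubled)
RTT 5: cwnd = 32 MSS (slow start, doubled)
RTT 6: cwnd = 33 MSS (congestion avoidance, +1)

33


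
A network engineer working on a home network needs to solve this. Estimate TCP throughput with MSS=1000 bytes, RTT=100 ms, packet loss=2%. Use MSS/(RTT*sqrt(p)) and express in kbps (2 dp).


Given: MSS = 1000 bytes, RTT = 100 ms, loss = 2%
RTT in seconds = 100 / 1000 = 0.1
Loss rate = 2% = 0.02
sqrt(loss) = sqrt(0.02) = 0.141421356237
Throughput (bytes/s) = 1000 / (0.1 * 0.141421356237) = 70710.6781
Throughput (kbps) = 70710.6781 * 8 / 1000 = 565.685425 -> 565.69 kbps (2 dp)

565.69


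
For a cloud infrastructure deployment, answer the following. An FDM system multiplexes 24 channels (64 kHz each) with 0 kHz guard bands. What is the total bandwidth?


Given: 24 channels, 64 kHz each, guard = 0 kHz
Channel bandwidth = 24 * 64 = 1536 kHz
Guard bands = 23 gaps * 0 kHz = 0 kHz
Total = 1536 + 0 = 1536 kHz

1536


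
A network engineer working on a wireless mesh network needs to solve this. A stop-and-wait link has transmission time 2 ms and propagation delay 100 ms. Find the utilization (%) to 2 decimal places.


Given: Ttrans = 2 ms, Tprop = 100 ms
RTT = 2 * Tprop = 2 * 100 = 200 ms
U = Ttrans / (Ttrans + RTT)
U = 2 / (2 + 200)
U = 2 / 202 = 0.009901
U% = 0.99%

0.99


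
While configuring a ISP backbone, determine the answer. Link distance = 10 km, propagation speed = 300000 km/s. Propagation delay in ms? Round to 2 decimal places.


Given: distance = 10 km, speed = 300000 km/s
Delay = distance / speed = 10 / 300000 seconds
Delay in ms = 10 * 1000 / 300000
Delay = 0.0333 ms
Rounded to 2 dp = 0.03 ms

0.03


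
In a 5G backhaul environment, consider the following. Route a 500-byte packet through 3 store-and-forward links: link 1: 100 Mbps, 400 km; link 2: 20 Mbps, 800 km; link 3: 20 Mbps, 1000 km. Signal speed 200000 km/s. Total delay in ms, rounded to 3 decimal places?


Packet = 500 bytes = 4000 bits. Store-and-forward: sum (t_trans + t_prop) per link.
Link 1: t_trans = 4000/(100*10^6) s = 0.0400 ms; t_prop = 400/200000 s = 2.0000 ms; subtotal = 2.0400 ms
Link 2: t_trans = 4000/(20*10^6) s = 0.2000 ms; t_prop = 800/200000 s = 4.0000 ms; subtotal = 4.2000 ms
Link 3: t_trans = 4000/(20*10^6) s = 0.2000 ms; t_prop = 1000/200000 s = 5.0000 ms; subtotal = 5.2000 ms
End-to-end = 2.0400 + 4.2000 + 5.2000 = 11.4400 ms -> 11.440 ms (3 dp)

11.440


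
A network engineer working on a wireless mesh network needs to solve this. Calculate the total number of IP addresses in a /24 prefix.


Given: CIDR prefix /24
Host bits = 32 - 24 = 8
Total addresses = 2^8 = 256

256


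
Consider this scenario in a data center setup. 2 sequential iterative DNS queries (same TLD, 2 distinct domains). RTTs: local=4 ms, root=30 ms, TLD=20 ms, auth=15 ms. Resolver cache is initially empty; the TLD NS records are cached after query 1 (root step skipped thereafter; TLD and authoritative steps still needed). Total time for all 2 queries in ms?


Lookup 1 (cold cache): local + root + TLD + auth = 4 + 30 + 20 + 15 = 69 ms
Lookups 2..2 (TLD NS cached -> skip root; new domain -> still ask TLD and auth): local + TLD + auth = 4 + 20 + 15 = 39 ms each
Remaining 1 lookups: 1 * 39 = 39 ms
Total = 69 + 39 = 108 ms

108


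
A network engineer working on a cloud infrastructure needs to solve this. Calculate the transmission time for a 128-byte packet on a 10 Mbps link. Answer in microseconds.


Given: packet = 128 bytes, bandwidth = 10 Mbps
Packet in bits = 128 * 8 = 1024 bits
Bandwidth = 10 * 10^6 = 10000000 bps
Time = 1024 / 10000000 seconds
Time in us = 1024 * 10^6 / 10000000 = 102.4

102.4


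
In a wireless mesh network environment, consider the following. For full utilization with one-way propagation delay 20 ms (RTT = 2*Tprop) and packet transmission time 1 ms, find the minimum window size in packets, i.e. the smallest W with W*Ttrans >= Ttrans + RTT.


Given: Ttrans = 1 ms, RTT = 40 ms (= 2 * Tprop, Tprop = 20 ms)
Time until first ACK returns = Ttrans + RTT = 1 + 40 = 41 ms
Need W * Ttrans >= Ttrans + RTT  ->  W >= (Ttrans + RTT) / Ttrans
(Ttrans + RTT) / Ttrans = 41 / 1 = 41
W_min = ceil(41) = 41

41


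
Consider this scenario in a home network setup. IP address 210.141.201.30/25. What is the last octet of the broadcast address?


Given: IP = 210.141.201.30, prefix = /25
Host bits = 32 - 25 = 7
Network last octet = 30 AND mask = 0
Host part size = 2^7 - 1 = 127
Broadcast last octet = 0 OR 127 = 127

127


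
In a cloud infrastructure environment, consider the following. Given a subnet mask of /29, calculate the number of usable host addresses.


Given: subnet mask /29
Host bits = 32 - 29 = 3
Total addresses = 2^3 = 8
Usable hosts = 8 - 2 (network + broadcast) = 6

6


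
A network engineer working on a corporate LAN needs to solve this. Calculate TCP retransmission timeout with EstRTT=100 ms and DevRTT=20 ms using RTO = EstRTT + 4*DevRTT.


Given: EstRTT = 100 ms, DevRTT = 20 ms
Timeout = EstRTT + 4 * DevRTT
4 * DevRTT = 4 * 20 = 80
Timeout = 100 + 80 = 180 ms

180


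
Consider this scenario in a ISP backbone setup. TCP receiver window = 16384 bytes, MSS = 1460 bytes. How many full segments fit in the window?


Given: RWND = 16384 bytes, MSS = 1460 bytes
Full segments = floor(RWND / MSS)
Full segments = floor(16384 / 1460)
Full segments = floor(11.2219) = 11

11


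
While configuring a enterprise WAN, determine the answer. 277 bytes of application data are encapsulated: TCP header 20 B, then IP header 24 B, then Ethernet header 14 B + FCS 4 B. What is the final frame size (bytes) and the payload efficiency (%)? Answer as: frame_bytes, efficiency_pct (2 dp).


TCP segment = 277 + 20 = 297 B
IP packet = 297 + 24 = 321 B
Ethernet frame = 321 + 14 + 4 = 339 B
Efficiency = app / frame = 277 / 339 = 0.817109 = 81.7109% -> 81.71% (2 dp)

339, 81.71


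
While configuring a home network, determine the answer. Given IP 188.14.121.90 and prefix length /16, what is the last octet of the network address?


Given: IP = 188.14.121.90, prefix = /16
Subnet mask = 255.255.0.0
Last octet of IP: 90
Last octet of mask: 0
Network last octet = 90 AND 0 = 0

0


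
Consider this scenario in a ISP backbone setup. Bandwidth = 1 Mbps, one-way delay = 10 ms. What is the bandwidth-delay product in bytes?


Given: bandwidth = 1 Mbps, delay = 10 ms
BDP in bits = 1 * 10^6 * 10 / 1000
BDP in bits = 10000
BDP in bytes = 10000 / 8 = 1250

1250


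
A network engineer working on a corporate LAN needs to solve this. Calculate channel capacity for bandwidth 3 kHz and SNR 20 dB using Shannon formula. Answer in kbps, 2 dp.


Given: B = 3 kHz, SNR = 20 dB
SNR linear = 10^(20/10) = 100
1 + SNR = 101
log2(101) = 6.6582114828
C = 3 * 1000 * 6.6582114828 = 19974.6344 bps
C = 19.974634 kbps -> 19.97 kbps (2 dp)

19.97


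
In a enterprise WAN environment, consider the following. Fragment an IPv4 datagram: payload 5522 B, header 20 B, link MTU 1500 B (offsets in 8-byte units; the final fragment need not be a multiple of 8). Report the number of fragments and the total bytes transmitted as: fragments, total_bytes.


Max data per non-final fragment = floor((MTU - header)/8)*8 = floor((1500 - 20)/8)*8 = floor(1480/8)*8 = 1480 B
Final fragment needs no 8-byte alignment: it can carry up to MTU - header = 1480 B
Non-final fragments needed = ceil((payload - 1480) / 1480) = ceil(4042/1480) = ceil(2.7311) = 3
Number of fragments = 3 + 1 = 4
Fragment sizes (data): 3 * 1480 B + 1082 B (last, 1082 <= 1480 OK)
Total bytes sent = payload + n_frags * header = 5522 + 4*20 = 5522 + 80 = 5602 B

4, 5602


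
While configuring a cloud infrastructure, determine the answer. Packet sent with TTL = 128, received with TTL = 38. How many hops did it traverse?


Given: initial TTL = 128, received TTL = 38
Hops = initial TTL - received TTL
Hops = 128 - 38 = 90

90


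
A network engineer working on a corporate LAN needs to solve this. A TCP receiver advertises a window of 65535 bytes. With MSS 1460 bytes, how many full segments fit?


Given: RWND = 65535 bytes, MSS = 1460 bytes
Full segments = floor(RWND / MSS)
Full segments = floor(65535 / 1460)
Full segments = floor(44.887) = 44

44


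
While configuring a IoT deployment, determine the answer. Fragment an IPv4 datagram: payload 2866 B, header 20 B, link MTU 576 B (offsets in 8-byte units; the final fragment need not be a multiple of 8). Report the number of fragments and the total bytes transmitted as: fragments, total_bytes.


Max data per non-final fragment = floor((MTU - header)/8)*8 = floor((576 - 20)/8)*8 = floor(556/8)*8 = 552 B
Final fragment needs no 8-byte alignment: it can carry up to MTU - header = 556 B
Non-final fragments needed = ceil((payload - 556) / 552) = ceil(2310/552) = ceil(4.1848) = 5
Number of fragments = 5 + 1 = 6
Fragment sizes (data): 5 * 552 B + 106 B (last, 106 <= 556 OK)
Total bytes sent = payload + n_frags * header = 2866 + 6*20 = 2866 + 120 = 2986 B

6, 2986


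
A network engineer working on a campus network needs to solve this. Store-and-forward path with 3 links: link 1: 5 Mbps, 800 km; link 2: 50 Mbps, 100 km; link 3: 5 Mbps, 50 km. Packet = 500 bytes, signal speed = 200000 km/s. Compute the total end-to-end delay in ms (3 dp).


Packet = 500 bytes = 4000 bits. Store-and-forward: sum (t_trans + t_prop) per link.
Link 1: t_trans = 4000/(5*10^6) s = 0.8000 ms; t_prop = 800/200000 s = 4.0000 ms; subtotal = 4.8000 ms
Link 2: t_trans = 4000/(50*10^6) s = 0.0800 ms; t_prop = 100/200000 s = 0.5000 ms; subtotal = 0.5800 ms
Link 3: t_trans = 4000/(5*10^6) s = 0.8000 ms; t_prop = 50/200000 s = 0.2500 ms; subtotal = 1.0500 ms
End-to-end = 4.8000 + 0.5800 + 1.0500 = 6.4300 ms -> 6.430 ms (3 dp)

6.430


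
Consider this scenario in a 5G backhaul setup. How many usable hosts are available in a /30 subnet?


Given: subnet mask /30
Host bits = 32 - 30 = 2
Total addresses = 2^2 = 4
Usable hosts = 4 - 2 (network + broadcast) = 2

2


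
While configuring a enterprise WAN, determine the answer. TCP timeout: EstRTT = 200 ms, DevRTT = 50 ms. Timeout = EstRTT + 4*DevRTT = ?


Given: EstRTT = 200 ms, DevRTT = 50 ms
Timeout = EstRTT + 4 * DevRTT
4 * DevRTT = 4 * 50 = 200
Timeout = 200 + 200 = 400 ms

400


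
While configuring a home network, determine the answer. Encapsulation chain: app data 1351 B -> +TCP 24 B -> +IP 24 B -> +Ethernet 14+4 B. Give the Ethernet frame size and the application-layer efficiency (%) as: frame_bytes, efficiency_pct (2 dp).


TCP segment = 1351 + 24 = 1375 B
IP packet = 1375 + 24 = 1399 B
Ethernet frame = 1399 + 14 + 4 = 1417 B
Efficiency = app / frame = 1351 / 1417 = 0.953423 = 95.3423% -> 95.34% (2 dp)

1417, 95.34


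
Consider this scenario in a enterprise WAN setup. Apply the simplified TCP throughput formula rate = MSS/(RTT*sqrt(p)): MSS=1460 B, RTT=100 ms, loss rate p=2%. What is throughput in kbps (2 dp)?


Given: MSS = 1460 bytes, RTT = 100 ms, loss = 2%
RTT in seconds = 100 / 1000 = 0.1
Loss rate = 2% = 0.02
sqrt(loss) = sqrt(0.02) = 0.141421356237
Throughput (bytes/s) = 1460 / (0.1 * 0.141421356237) = 103237.5901
Throughput (kbps) = 103237.5901 * 8 / 1000 = 825.900720 -> 825.90 kbps (2 dp)

825.90


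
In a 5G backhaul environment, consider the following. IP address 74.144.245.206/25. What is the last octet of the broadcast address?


Given: IP = 74.144.245.206, prefix = /25
Host bits = 32 - 25 = 7
Network last octet = 206 AND mask = 128
Host part size = 2^7 - 1 = 127
Broadcast last octet = 128 OR 127 = 255

255


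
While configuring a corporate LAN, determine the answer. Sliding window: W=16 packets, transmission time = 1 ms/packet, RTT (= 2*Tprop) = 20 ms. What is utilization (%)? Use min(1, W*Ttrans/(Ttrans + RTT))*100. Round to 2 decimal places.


Given: W = 16, Ttrans = 1 ms, RTT = 20 ms (= 2 * Tprop, Tprop = 10 ms)
Cycle time = Ttrans + RTT = 1 + 20 = 21 ms (first packet sent until its ACK returns)
W * Ttrans = 16 * 1 = 16 ms of sending per cycle
W * Ttrans / (Ttrans + RTT) = 16 / 21 = 0.761905
U = min(1, 0.761905) = 0.761905
U% = 76.19%

76.19


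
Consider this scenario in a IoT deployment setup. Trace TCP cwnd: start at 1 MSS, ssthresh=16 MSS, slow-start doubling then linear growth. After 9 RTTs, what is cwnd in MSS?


RTT 0: cwnd = 1 MSS (initial)
RTT 1: cwnd = 2 MSS (slow start, doubled)
RTT 2: cwnd = 4 MSS (slow start, doubled)
RTT 3: cwnd = 8 MSS (slow start, doubled)
RTT 4: cwnd = 16 MSS (slow start, doubled)
RTT 5: cwnd = 17 MSS (congestion avoidance, +1)
RTT 6: cwnd = 18 MSS (congestion avoidance, +1)
RTT 7: cwnd = 19 MSS (congestion avoidance, +1)
RTT 8: cwnd = 20 MSS (congestion avoidance, +1)
RTT 9: cwnd = 21 MSS (congestion avoidance, +1)

21


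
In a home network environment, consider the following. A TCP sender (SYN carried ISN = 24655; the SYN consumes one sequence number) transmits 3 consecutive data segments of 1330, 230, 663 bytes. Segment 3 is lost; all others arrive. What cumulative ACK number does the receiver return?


SYN uses sequence number 24655; first data byte = ISN + 1 = 24656.
Segment 1: SEQ = 24656, len = 1330 B, covers [24656, 25985]
Segment 2: SEQ = 25986, len = 230 B, covers [25986, 26215]
Segment 3: SEQ = 26216, len = 663 B, covers [26216, 26878] [LOST]
In-order data received: bytes [24656, 26215] (segments 1..2).
Segment 3 missing -> gap begins at byte 26216.
Cumulative ACK = next expected in-order byte = 24656 + 1330 + 230 = 26216

26216
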